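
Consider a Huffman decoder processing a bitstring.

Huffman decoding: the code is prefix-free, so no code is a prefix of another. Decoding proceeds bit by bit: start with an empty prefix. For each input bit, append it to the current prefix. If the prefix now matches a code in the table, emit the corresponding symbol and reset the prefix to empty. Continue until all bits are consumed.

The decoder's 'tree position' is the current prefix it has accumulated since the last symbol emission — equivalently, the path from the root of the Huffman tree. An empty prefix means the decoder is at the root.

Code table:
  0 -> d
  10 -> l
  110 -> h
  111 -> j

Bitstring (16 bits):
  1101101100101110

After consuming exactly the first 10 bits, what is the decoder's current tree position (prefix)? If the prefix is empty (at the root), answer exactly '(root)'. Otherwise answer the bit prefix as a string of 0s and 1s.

Bit 0: prefix='1' (no match yet)
Bit 1: prefix='11' (no match yet)
Bit 2: prefix='110' -> emit 'h', reset
Bit 3: prefix='1' (no match yet)
Bit 4: prefix='11' (no match yet)
Bit 5: prefix='110' -> emit 'h', reset
Bit 6: prefix='1' (no match yet)
Bit 7: prefix='11' (no match yet)
Bit 8: prefix='110' -> emit 'h', reset
Bit 9: prefix='0' -> emit 'd', reset

Answer: (root)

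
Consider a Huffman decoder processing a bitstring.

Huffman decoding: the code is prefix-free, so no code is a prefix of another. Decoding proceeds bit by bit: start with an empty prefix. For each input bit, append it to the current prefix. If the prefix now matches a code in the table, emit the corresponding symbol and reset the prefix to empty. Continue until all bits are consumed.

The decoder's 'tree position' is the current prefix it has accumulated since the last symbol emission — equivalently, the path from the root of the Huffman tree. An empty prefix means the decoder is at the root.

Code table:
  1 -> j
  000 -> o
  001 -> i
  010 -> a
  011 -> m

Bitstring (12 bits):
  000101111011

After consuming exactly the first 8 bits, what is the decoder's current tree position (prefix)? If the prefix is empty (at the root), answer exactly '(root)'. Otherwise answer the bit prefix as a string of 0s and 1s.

Answer: (root)

Derivation:
Bit 0: prefix='0' (no match yet)
Bit 1: prefix='00' (no match yet)
Bit 2: prefix='000' -> emit 'o', reset
Bit 3: prefix='1' -> emit 'j', reset
Bit 4: prefix='0' (no match yet)
Bit 5: prefix='01' (no match yet)
Bit 6: prefix='011' -> emit 'm', reset
Bit 7: prefix='1' -> emit 'j', reset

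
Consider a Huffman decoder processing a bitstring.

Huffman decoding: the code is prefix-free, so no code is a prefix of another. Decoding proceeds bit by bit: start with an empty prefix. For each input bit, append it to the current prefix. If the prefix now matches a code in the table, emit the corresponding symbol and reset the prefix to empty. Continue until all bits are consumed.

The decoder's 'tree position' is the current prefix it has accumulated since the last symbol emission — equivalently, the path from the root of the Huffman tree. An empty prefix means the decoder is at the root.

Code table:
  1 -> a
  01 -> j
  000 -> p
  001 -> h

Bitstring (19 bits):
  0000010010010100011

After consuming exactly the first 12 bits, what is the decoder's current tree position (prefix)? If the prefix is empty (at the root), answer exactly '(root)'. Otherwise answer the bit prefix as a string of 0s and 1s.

Bit 0: prefix='0' (no match yet)
Bit 1: prefix='00' (no match yet)
Bit 2: prefix='000' -> emit 'p', reset
Bit 3: prefix='0' (no match yet)
Bit 4: prefix='00' (no match yet)
Bit 5: prefix='001' -> emit 'h', reset
Bit 6: prefix='0' (no match yet)
Bit 7: prefix='00' (no match yet)
Bit 8: prefix='001' -> emit 'h', reset
Bit 9: prefix='0' (no match yet)
Bit 10: prefix='00' (no match yet)
Bit 11: prefix='001' -> emit 'h', reset

Answer: (root)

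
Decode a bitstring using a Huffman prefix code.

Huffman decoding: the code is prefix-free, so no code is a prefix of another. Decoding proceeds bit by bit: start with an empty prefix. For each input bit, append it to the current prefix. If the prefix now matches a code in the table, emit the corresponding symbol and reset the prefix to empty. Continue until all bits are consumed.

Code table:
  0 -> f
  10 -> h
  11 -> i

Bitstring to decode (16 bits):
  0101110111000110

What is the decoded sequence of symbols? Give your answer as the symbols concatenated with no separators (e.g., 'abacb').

Bit 0: prefix='0' -> emit 'f', reset
Bit 1: prefix='1' (no match yet)
Bit 2: prefix='10' -> emit 'h', reset
Bit 3: prefix='1' (no match yet)
Bit 4: prefix='11' -> emit 'i', reset
Bit 5: prefix='1' (no match yet)
Bit 6: prefix='10' -> emit 'h', reset
Bit 7: prefix='1' (no match yet)
Bit 8: prefix='11' -> emit 'i', reset
Bit 9: prefix='1' (no match yet)
Bit 10: prefix='10' -> emit 'h', reset
Bit 11: prefix='0' -> emit 'f', reset
Bit 12: prefix='0' -> emit 'f', reset
Bit 13: prefix='1' (no match yet)
Bit 14: prefix='11' -> emit 'i', reset
Bit 15: prefix='0' -> emit 'f', reset

Answer: fhihihffif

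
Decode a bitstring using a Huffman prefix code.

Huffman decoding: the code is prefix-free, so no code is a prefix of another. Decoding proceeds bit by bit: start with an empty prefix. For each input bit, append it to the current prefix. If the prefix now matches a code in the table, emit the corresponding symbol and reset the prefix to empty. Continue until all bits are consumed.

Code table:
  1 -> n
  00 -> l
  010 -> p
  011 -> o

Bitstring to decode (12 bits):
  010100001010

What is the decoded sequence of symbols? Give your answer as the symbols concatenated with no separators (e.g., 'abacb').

Answer: pnllnp

Derivation:
Bit 0: prefix='0' (no match yet)
Bit 1: prefix='01' (no match yet)
Bit 2: prefix='010' -> emit 'p', reset
Bit 3: prefix='1' -> emit 'n', reset
Bit 4: prefix='0' (no match yet)
Bit 5: prefix='00' -> emit 'l', reset
Bit 6: prefix='0' (no match yet)
Bit 7: prefix='00' -> emit 'l', reset
Bit 8: prefix='1' -> emit 'n', reset
Bit 9: prefix='0' (no match yet)
Bit 10: prefix='01' (no match yet)
Bit 11: prefix='010' -> emit 'p', reset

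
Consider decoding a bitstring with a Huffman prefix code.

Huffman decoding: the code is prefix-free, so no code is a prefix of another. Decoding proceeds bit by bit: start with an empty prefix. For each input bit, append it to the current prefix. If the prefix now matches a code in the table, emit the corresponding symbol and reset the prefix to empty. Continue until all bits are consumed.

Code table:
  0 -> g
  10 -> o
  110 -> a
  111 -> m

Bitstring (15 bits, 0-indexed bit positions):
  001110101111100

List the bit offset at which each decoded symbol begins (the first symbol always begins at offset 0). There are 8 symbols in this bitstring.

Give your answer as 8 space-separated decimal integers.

Answer: 0 1 2 5 6 8 11 14

Derivation:
Bit 0: prefix='0' -> emit 'g', reset
Bit 1: prefix='0' -> emit 'g', reset
Bit 2: prefix='1' (no match yet)
Bit 3: prefix='11' (no match yet)
Bit 4: prefix='111' -> emit 'm', reset
Bit 5: prefix='0' -> emit 'g', reset
Bit 6: prefix='1' (no match yet)
Bit 7: prefix='10' -> emit 'o', reset
Bit 8: prefix='1' (no match yet)
Bit 9: prefix='11' (no match yet)
Bit 10: prefix='111' -> emit 'm', reset
Bit 11: prefix='1' (no match yet)
Bit 12: prefix='11' (no match yet)
Bit 13: prefix='110' -> emit 'a', reset
Bit 14: prefix='0' -> emit 'g', reset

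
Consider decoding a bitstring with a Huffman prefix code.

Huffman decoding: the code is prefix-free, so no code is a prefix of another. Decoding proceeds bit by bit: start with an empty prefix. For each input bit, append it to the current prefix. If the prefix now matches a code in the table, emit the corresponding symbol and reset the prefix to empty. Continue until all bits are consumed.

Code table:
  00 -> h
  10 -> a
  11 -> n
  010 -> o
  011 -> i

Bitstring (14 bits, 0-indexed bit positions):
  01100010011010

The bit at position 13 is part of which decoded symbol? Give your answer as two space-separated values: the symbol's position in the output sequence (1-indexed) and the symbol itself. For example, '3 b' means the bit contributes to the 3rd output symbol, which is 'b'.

Answer: 5 o

Derivation:
Bit 0: prefix='0' (no match yet)
Bit 1: prefix='01' (no match yet)
Bit 2: prefix='011' -> emit 'i', reset
Bit 3: prefix='0' (no match yet)
Bit 4: prefix='00' -> emit 'h', reset
Bit 5: prefix='0' (no match yet)
Bit 6: prefix='01' (no match yet)
Bit 7: prefix='010' -> emit 'o', reset
Bit 8: prefix='0' (no match yet)
Bit 9: prefix='01' (no match yet)
Bit 10: prefix='011' -> emit 'i', reset
Bit 11: prefix='0' (no match yet)
Bit 12: prefix='01' (no match yet)
Bit 13: prefix='010' -> emit 'o', reset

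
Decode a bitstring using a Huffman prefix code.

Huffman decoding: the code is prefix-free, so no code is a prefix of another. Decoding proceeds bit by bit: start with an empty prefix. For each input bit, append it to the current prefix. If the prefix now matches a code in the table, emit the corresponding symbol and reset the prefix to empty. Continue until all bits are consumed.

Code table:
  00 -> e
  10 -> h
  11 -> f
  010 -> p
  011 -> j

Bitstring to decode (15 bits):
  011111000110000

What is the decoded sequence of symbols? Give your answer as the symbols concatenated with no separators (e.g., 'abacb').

Answer: jfhefee

Derivation:
Bit 0: prefix='0' (no match yet)
Bit 1: prefix='01' (no match yet)
Bit 2: prefix='011' -> emit 'j', reset
Bit 3: prefix='1' (no match yet)
Bit 4: prefix='11' -> emit 'f', reset
Bit 5: prefix='1' (no match yet)
Bit 6: prefix='10' -> emit 'h', reset
Bit 7: prefix='0' (no match yet)
Bit 8: prefix='00' -> emit 'e', reset
Bit 9: prefix='1' (no match yet)
Bit 10: prefix='11' -> emit 'f', reset
Bit 11: prefix='0' (no match yet)
Bit 12: prefix='00' -> emit 'e', reset
Bit 13: prefix='0' (no match yet)
Bit 14: prefix='00' -> emit 'e', reset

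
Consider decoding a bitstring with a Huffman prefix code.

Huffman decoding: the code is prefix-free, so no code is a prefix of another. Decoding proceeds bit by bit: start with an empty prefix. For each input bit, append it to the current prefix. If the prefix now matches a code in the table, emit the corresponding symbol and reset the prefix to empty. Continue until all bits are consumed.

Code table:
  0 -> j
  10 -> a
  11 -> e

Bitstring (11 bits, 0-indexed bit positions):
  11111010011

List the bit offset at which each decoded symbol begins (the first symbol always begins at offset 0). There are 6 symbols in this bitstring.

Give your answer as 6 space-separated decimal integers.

Bit 0: prefix='1' (no match yet)
Bit 1: prefix='11' -> emit 'e', reset
Bit 2: prefix='1' (no match yet)
Bit 3: prefix='11' -> emit 'e', reset
Bit 4: prefix='1' (no match yet)
Bit 5: prefix='10' -> emit 'a', reset
Bit 6: prefix='1' (no match yet)
Bit 7: prefix='10' -> emit 'a', reset
Bit 8: prefix='0' -> emit 'j', reset
Bit 9: prefix='1' (no match yet)
Bit 10: prefix='11' -> emit 'e', reset

Answer: 0 2 4 6 8 9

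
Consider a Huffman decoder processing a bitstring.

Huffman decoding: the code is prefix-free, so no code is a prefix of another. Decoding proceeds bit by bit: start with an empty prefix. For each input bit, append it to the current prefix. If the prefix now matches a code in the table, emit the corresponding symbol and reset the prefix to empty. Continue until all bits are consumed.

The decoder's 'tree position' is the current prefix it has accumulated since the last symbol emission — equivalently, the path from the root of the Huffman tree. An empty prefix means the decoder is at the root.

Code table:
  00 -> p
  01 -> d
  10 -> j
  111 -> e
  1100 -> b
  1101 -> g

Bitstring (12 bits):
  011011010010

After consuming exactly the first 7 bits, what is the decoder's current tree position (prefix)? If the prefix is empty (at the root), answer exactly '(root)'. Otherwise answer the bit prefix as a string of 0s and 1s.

Answer: 110

Derivation:
Bit 0: prefix='0' (no match yet)
Bit 1: prefix='01' -> emit 'd', reset
Bit 2: prefix='1' (no match yet)
Bit 3: prefix='10' -> emit 'j', reset
Bit 4: prefix='1' (no match yet)
Bit 5: prefix='11' (no match yet)
Bit 6: prefix='110' (no match yet)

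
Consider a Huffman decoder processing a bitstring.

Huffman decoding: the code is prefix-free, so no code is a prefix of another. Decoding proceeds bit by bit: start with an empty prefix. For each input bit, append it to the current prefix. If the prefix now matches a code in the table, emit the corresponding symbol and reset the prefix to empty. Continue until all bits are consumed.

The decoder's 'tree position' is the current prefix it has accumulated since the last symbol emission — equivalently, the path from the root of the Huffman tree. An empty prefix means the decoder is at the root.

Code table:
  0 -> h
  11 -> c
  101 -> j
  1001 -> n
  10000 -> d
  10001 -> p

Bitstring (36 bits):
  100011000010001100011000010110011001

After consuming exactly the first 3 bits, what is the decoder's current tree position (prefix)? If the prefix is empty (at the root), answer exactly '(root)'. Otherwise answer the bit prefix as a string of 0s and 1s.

Bit 0: prefix='1' (no match yet)
Bit 1: prefix='10' (no match yet)
Bit 2: prefix='100' (no match yet)

Answer: 100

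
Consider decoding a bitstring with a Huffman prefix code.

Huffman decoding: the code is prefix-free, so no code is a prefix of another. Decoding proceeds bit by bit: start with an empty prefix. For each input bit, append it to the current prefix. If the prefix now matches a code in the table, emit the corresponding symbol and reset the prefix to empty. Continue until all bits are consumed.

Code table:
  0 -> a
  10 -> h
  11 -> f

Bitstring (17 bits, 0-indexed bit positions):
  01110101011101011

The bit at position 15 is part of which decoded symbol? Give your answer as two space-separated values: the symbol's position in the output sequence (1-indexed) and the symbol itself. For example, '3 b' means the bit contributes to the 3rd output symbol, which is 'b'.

Bit 0: prefix='0' -> emit 'a', reset
Bit 1: prefix='1' (no match yet)
Bit 2: prefix='11' -> emit 'f', reset
Bit 3: prefix='1' (no match yet)
Bit 4: prefix='10' -> emit 'h', reset
Bit 5: prefix='1' (no match yet)
Bit 6: prefix='10' -> emit 'h', reset
Bit 7: prefix='1' (no match yet)
Bit 8: prefix='10' -> emit 'h', reset
Bit 9: prefix='1' (no match yet)
Bit 10: prefix='11' -> emit 'f', reset
Bit 11: prefix='1' (no match yet)
Bit 12: prefix='10' -> emit 'h', reset
Bit 13: prefix='1' (no match yet)
Bit 14: prefix='10' -> emit 'h', reset
Bit 15: prefix='1' (no match yet)
Bit 16: prefix='11' -> emit 'f', reset

Answer: 9 f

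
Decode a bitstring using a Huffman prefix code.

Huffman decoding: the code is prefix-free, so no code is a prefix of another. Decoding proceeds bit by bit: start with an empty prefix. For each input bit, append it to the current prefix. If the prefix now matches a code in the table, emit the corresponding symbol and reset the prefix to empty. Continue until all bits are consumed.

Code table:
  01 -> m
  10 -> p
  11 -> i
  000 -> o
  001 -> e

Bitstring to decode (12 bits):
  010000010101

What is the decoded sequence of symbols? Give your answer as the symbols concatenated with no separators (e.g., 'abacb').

Bit 0: prefix='0' (no match yet)
Bit 1: prefix='01' -> emit 'm', reset
Bit 2: prefix='0' (no match yet)
Bit 3: prefix='00' (no match yet)
Bit 4: prefix='000' -> emit 'o', reset
Bit 5: prefix='0' (no match yet)
Bit 6: prefix='00' (no match yet)
Bit 7: prefix='001' -> emit 'e', reset
Bit 8: prefix='0' (no match yet)
Bit 9: prefix='01' -> emit 'm', reset
Bit 10: prefix='0' (no match yet)
Bit 11: prefix='01' -> emit 'm', reset

Answer: moemm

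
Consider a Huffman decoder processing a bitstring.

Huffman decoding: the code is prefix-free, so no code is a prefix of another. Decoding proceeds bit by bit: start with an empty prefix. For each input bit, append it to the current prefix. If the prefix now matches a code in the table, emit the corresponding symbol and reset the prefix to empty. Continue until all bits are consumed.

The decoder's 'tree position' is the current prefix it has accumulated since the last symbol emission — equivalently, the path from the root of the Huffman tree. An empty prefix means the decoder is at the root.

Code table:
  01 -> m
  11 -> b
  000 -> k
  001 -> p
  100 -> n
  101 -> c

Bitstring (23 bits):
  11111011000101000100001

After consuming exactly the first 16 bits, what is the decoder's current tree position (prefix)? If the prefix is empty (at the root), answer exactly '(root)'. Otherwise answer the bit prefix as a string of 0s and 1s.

Answer: 00

Derivation:
Bit 0: prefix='1' (no match yet)
Bit 1: prefix='11' -> emit 'b', reset
Bit 2: prefix='1' (no match yet)
Bit 3: prefix='11' -> emit 'b', reset
Bit 4: prefix='1' (no match yet)
Bit 5: prefix='10' (no match yet)
Bit 6: prefix='101' -> emit 'c', reset
Bit 7: prefix='1' (no match yet)
Bit 8: prefix='10' (no match yet)
Bit 9: prefix='100' -> emit 'n', reset
Bit 10: prefix='0' (no match yet)
Bit 11: prefix='01' -> emit 'm', reset
Bit 12: prefix='0' (no match yet)
Bit 13: prefix='01' -> emit 'm', reset
Bit 14: prefix='0' (no match yet)
Bit 15: prefix='00' (no match yet)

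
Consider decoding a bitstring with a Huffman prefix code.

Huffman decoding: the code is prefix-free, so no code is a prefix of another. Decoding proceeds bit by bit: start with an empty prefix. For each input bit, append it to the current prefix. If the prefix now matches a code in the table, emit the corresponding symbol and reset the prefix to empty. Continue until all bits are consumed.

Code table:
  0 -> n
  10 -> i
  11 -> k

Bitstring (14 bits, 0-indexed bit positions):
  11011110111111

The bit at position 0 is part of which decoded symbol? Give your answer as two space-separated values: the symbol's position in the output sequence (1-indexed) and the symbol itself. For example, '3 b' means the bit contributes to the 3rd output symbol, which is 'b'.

Answer: 1 k

Derivation:
Bit 0: prefix='1' (no match yet)
Bit 1: prefix='11' -> emit 'k', reset
Bit 2: prefix='0' -> emit 'n', reset
Bit 3: prefix='1' (no match yet)
Bit 4: prefix='11' -> emit 'k', reset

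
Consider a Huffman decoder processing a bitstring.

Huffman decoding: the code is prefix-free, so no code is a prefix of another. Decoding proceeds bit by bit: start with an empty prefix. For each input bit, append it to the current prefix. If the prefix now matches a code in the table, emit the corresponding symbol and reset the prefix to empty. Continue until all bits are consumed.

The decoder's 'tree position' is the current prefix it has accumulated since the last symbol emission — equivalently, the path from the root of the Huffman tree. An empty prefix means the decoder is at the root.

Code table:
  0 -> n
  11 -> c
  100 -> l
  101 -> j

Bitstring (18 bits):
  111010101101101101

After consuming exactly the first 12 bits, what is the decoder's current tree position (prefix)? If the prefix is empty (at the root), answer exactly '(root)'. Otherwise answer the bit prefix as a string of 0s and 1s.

Bit 0: prefix='1' (no match yet)
Bit 1: prefix='11' -> emit 'c', reset
Bit 2: prefix='1' (no match yet)
Bit 3: prefix='10' (no match yet)
Bit 4: prefix='101' -> emit 'j', reset
Bit 5: prefix='0' -> emit 'n', reset
Bit 6: prefix='1' (no match yet)
Bit 7: prefix='10' (no match yet)
Bit 8: prefix='101' -> emit 'j', reset
Bit 9: prefix='1' (no match yet)
Bit 10: prefix='10' (no match yet)
Bit 11: prefix='101' -> emit 'j', reset

Answer: (root)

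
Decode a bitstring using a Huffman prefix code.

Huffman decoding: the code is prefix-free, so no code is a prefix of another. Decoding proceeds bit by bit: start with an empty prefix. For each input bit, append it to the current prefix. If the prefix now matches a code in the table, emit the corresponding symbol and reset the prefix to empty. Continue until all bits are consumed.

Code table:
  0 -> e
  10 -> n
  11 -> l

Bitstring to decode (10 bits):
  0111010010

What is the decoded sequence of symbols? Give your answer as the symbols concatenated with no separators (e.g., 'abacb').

Answer: elnnen

Derivation:
Bit 0: prefix='0' -> emit 'e', reset
Bit 1: prefix='1' (no match yet)
Bit 2: prefix='11' -> emit 'l', reset
Bit 3: prefix='1' (no match yet)
Bit 4: prefix='10' -> emit 'n', reset
Bit 5: prefix='1' (no match yet)
Bit 6: prefix='10' -> emit 'n', reset
Bit 7: prefix='0' -> emit 'e', reset
Bit 8: prefix='1' (no match yet)
Bit 9: prefix='10' -> emit 'n', reset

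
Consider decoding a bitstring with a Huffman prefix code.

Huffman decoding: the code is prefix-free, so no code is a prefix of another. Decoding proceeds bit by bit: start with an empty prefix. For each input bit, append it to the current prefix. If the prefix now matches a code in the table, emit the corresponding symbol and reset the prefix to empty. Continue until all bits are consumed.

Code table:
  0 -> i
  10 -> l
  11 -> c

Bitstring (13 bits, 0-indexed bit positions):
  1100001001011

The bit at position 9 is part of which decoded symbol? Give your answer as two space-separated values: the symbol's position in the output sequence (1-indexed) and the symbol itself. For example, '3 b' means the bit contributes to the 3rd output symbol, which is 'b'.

Answer: 8 l

Derivation:
Bit 0: prefix='1' (no match yet)
Bit 1: prefix='11' -> emit 'c', reset
Bit 2: prefix='0' -> emit 'i', reset
Bit 3: prefix='0' -> emit 'i', reset
Bit 4: prefix='0' -> emit 'i', reset
Bit 5: prefix='0' -> emit 'i', reset
Bit 6: prefix='1' (no match yet)
Bit 7: prefix='10' -> emit 'l', reset
Bit 8: prefix='0' -> emit 'i', reset
Bit 9: prefix='1' (no match yet)
Bit 10: prefix='10' -> emit 'l', reset
Bit 11: prefix='1' (no match yet)
Bit 12: prefix='11' -> emit 'c', reset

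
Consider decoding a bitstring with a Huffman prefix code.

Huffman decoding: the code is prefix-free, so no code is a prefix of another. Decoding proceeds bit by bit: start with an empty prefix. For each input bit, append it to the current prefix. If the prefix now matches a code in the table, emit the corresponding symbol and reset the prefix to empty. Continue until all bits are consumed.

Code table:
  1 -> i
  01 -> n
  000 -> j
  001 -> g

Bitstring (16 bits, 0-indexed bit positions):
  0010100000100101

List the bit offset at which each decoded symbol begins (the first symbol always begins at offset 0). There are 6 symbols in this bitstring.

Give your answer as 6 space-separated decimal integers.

Answer: 0 3 5 8 11 14

Derivation:
Bit 0: prefix='0' (no match yet)
Bit 1: prefix='00' (no match yet)
Bit 2: prefix='001' -> emit 'g', reset
Bit 3: prefix='0' (no match yet)
Bit 4: prefix='01' -> emit 'n', reset
Bit 5: prefix='0' (no match yet)
Bit 6: prefix='00' (no match yet)
Bit 7: prefix='000' -> emit 'j', reset
Bit 8: prefix='0' (no match yet)
Bit 9: prefix='00' (no match yet)
Bit 10: prefix='001' -> emit 'g', reset
Bit 11: prefix='0' (no match yet)
Bit 12: prefix='00' (no match yet)
Bit 13: prefix='001' -> emit 'g', reset
Bit 14: prefix='0' (no match yet)
Bit 15: prefix='01' -> emit 'n', reset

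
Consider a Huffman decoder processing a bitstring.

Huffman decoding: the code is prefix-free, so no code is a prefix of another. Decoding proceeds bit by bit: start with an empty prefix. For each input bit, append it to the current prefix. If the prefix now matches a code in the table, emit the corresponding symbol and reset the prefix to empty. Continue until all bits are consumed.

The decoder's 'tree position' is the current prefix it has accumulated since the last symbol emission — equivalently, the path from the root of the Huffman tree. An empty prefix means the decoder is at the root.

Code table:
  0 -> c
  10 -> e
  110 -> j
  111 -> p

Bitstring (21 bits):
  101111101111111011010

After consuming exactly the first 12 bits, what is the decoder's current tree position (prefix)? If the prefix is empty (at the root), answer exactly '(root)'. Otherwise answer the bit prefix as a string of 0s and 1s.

Bit 0: prefix='1' (no match yet)
Bit 1: prefix='10' -> emit 'e', reset
Bit 2: prefix='1' (no match yet)
Bit 3: prefix='11' (no match yet)
Bit 4: prefix='111' -> emit 'p', reset
Bit 5: prefix='1' (no match yet)
Bit 6: prefix='11' (no match yet)
Bit 7: prefix='110' -> emit 'j', reset
Bit 8: prefix='1' (no match yet)
Bit 9: prefix='11' (no match yet)
Bit 10: prefix='111' -> emit 'p', reset
Bit 11: prefix='1' (no match yet)

Answer: 1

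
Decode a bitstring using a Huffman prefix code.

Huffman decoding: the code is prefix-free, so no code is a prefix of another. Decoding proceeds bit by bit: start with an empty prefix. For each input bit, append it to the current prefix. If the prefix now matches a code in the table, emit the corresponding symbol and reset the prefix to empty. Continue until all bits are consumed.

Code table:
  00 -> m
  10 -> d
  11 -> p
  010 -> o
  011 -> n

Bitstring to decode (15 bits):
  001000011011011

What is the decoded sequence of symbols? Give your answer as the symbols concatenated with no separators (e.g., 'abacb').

Bit 0: prefix='0' (no match yet)
Bit 1: prefix='00' -> emit 'm', reset
Bit 2: prefix='1' (no match yet)
Bit 3: prefix='10' -> emit 'd', reset
Bit 4: prefix='0' (no match yet)
Bit 5: prefix='00' -> emit 'm', reset
Bit 6: prefix='0' (no match yet)
Bit 7: prefix='01' (no match yet)
Bit 8: prefix='011' -> emit 'n', reset
Bit 9: prefix='0' (no match yet)
Bit 10: prefix='01' (no match yet)
Bit 11: prefix='011' -> emit 'n', reset
Bit 12: prefix='0' (no match yet)
Bit 13: prefix='01' (no match yet)
Bit 14: prefix='011' -> emit 'n', reset

Answer: mdmnnn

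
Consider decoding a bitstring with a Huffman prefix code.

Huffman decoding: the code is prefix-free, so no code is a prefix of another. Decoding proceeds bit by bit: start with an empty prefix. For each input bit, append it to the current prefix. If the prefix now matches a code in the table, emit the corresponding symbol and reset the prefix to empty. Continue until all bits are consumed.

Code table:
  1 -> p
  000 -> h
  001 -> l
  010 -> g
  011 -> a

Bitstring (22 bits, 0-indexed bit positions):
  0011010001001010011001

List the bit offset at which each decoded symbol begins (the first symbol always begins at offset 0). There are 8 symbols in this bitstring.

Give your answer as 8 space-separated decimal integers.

Bit 0: prefix='0' (no match yet)
Bit 1: prefix='00' (no match yet)
Bit 2: prefix='001' -> emit 'l', reset
Bit 3: prefix='1' -> emit 'p', reset
Bit 4: prefix='0' (no match yet)
Bit 5: prefix='01' (no match yet)
Bit 6: prefix='010' -> emit 'g', reset
Bit 7: prefix='0' (no match yet)
Bit 8: prefix='00' (no match yet)
Bit 9: prefix='001' -> emit 'l', reset
Bit 10: prefix='0' (no match yet)
Bit 11: prefix='00' (no match yet)
Bit 12: prefix='001' -> emit 'l', reset
Bit 13: prefix='0' (no match yet)
Bit 14: prefix='01' (no match yet)
Bit 15: prefix='010' -> emit 'g', reset
Bit 16: prefix='0' (no match yet)
Bit 17: prefix='01' (no match yet)
Bit 18: prefix='011' -> emit 'a', reset
Bit 19: prefix='0' (no match yet)
Bit 20: prefix='00' (no match yet)
Bit 21: prefix='001' -> emit 'l', reset

Answer: 0 3 4 7 10 13 16 19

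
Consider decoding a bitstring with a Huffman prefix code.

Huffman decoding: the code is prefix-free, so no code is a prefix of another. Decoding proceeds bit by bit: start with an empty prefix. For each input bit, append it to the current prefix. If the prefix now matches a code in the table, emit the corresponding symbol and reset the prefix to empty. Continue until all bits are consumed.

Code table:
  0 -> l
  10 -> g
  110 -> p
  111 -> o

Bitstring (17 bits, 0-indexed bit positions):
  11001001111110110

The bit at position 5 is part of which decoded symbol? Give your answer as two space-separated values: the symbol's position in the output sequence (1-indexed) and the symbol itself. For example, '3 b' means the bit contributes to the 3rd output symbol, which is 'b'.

Bit 0: prefix='1' (no match yet)
Bit 1: prefix='11' (no match yet)
Bit 2: prefix='110' -> emit 'p', reset
Bit 3: prefix='0' -> emit 'l', reset
Bit 4: prefix='1' (no match yet)
Bit 5: prefix='10' -> emit 'g', reset
Bit 6: prefix='0' -> emit 'l', reset
Bit 7: prefix='1' (no match yet)
Bit 8: prefix='11' (no match yet)
Bit 9: prefix='111' -> emit 'o', reset

Answer: 3 g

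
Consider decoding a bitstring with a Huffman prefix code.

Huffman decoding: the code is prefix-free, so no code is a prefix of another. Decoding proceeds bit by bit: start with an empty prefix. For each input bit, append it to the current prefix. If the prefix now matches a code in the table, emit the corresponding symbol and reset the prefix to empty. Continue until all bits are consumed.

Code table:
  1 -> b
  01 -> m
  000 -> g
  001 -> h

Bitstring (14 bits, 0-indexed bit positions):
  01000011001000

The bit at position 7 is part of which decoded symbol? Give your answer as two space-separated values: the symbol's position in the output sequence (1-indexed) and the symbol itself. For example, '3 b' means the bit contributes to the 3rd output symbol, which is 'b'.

Answer: 4 b

Derivation:
Bit 0: prefix='0' (no match yet)
Bit 1: prefix='01' -> emit 'm', reset
Bit 2: prefix='0' (no match yet)
Bit 3: prefix='00' (no match yet)
Bit 4: prefix='000' -> emit 'g', reset
Bit 5: prefix='0' (no match yet)
Bit 6: prefix='01' -> emit 'm', reset
Bit 7: prefix='1' -> emit 'b', reset
Bit 8: prefix='0' (no match yet)
Bit 9: prefix='00' (no match yet)
Bit 10: prefix='001' -> emit 'h', reset
Bit 11: prefix='0' (no match yet)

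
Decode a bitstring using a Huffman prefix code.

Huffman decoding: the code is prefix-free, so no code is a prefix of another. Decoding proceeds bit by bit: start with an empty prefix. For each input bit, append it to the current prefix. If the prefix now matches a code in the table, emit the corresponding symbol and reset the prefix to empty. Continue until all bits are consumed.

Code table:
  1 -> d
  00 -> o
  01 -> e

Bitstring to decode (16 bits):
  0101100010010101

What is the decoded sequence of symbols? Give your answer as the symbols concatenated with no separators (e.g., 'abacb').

Answer: eedoeodee

Derivation:
Bit 0: prefix='0' (no match yet)
Bit 1: prefix='01' -> emit 'e', reset
Bit 2: prefix='0' (no match yet)
Bit 3: prefix='01' -> emit 'e', reset
Bit 4: prefix='1' -> emit 'd', reset
Bit 5: prefix='0' (no match yet)
Bit 6: prefix='00' -> emit 'o', reset
Bit 7: prefix='0' (no match yet)
Bit 8: prefix='01' -> emit 'e', reset
Bit 9: prefix='0' (no match yet)
Bit 10: prefix='00' -> emit 'o', reset
Bit 11: prefix='1' -> emit 'd', reset
Bit 12: prefix='0' (no match yet)
Bit 13: prefix='01' -> emit 'e', reset
Bit 14: prefix='0' (no match yet)
Bit 15: prefix='01' -> emit 'e', reset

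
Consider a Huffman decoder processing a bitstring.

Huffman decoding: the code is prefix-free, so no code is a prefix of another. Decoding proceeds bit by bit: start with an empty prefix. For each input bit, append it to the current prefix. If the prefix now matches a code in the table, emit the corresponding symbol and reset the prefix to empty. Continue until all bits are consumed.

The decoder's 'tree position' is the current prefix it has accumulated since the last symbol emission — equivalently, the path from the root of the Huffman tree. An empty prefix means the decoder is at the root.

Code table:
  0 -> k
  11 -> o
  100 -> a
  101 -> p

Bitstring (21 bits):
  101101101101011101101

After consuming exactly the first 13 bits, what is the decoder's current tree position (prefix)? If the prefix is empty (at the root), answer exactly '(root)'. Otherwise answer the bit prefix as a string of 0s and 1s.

Bit 0: prefix='1' (no match yet)
Bit 1: prefix='10' (no match yet)
Bit 2: prefix='101' -> emit 'p', reset
Bit 3: prefix='1' (no match yet)
Bit 4: prefix='10' (no match yet)
Bit 5: prefix='101' -> emit 'p', reset
Bit 6: prefix='1' (no match yet)
Bit 7: prefix='10' (no match yet)
Bit 8: prefix='101' -> emit 'p', reset
Bit 9: prefix='1' (no match yet)
Bit 10: prefix='10' (no match yet)
Bit 11: prefix='101' -> emit 'p', reset
Bit 12: prefix='0' -> emit 'k', reset

Answer: (root)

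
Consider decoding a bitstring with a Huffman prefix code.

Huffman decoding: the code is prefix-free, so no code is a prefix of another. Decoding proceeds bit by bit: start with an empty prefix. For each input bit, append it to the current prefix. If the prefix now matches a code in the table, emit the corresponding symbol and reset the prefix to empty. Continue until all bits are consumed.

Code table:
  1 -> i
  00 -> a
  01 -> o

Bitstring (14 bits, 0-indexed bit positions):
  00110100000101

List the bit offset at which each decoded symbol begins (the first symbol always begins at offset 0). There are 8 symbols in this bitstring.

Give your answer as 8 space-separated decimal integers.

Bit 0: prefix='0' (no match yet)
Bit 1: prefix='00' -> emit 'a', reset
Bit 2: prefix='1' -> emit 'i', reset
Bit 3: prefix='1' -> emit 'i', reset
Bit 4: prefix='0' (no match yet)
Bit 5: prefix='01' -> emit 'o', reset
Bit 6: prefix='0' (no match yet)
Bit 7: prefix='00' -> emit 'a', reset
Bit 8: prefix='0' (no match yet)
Bit 9: prefix='00' -> emit 'a', reset
Bit 10: prefix='0' (no match yet)
Bit 11: prefix='01' -> emit 'o', reset
Bit 12: prefix='0' (no match yet)
Bit 13: prefix='01' -> emit 'o', reset

Answer: 0 2 3 4 6 8 10 12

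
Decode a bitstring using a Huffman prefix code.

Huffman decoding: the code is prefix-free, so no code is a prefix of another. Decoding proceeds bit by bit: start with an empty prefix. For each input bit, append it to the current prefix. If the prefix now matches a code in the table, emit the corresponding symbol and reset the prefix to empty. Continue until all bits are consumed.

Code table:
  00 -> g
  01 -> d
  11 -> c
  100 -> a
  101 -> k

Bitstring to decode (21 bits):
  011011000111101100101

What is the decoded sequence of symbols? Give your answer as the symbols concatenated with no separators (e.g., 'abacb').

Answer: dkadckak

Derivation:
Bit 0: prefix='0' (no match yet)
Bit 1: prefix='01' -> emit 'd', reset
Bit 2: prefix='1' (no match yet)
Bit 3: prefix='10' (no match yet)
Bit 4: prefix='101' -> emit 'k', reset
Bit 5: prefix='1' (no match yet)
Bit 6: prefix='10' (no match yet)
Bit 7: prefix='100' -> emit 'a', reset
Bit 8: prefix='0' (no match yet)
Bit 9: prefix='01' -> emit 'd', reset
Bit 10: prefix='1' (no match yet)
Bit 11: prefix='11' -> emit 'c', reset
Bit 12: prefix='1' (no match yet)
Bit 13: prefix='10' (no match yet)
Bit 14: prefix='101' -> emit 'k', reset
Bit 15: prefix='1' (no match yet)
Bit 16: prefix='10' (no match yet)
Bit 17: prefix='100' -> emit 'a', reset
Bit 18: prefix='1' (no match yet)
Bit 19: prefix='10' (no match yet)
Bit 20: prefix='101' -> emit 'k', reset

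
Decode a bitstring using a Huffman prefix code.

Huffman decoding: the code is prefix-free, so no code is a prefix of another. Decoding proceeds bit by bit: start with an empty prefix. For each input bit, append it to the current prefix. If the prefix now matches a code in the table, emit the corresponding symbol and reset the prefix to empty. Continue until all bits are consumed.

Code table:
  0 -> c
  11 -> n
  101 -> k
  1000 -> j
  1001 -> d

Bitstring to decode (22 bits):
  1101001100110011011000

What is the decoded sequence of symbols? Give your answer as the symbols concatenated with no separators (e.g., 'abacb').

Answer: ncdddkj

Derivation:
Bit 0: prefix='1' (no match yet)
Bit 1: prefix='11' -> emit 'n', reset
Bit 2: prefix='0' -> emit 'c', reset
Bit 3: prefix='1' (no match yet)
Bit 4: prefix='10' (no match yet)
Bit 5: prefix='100' (no match yet)
Bit 6: prefix='1001' -> emit 'd', reset
Bit 7: prefix='1' (no match yet)
Bit 8: prefix='10' (no match yet)
Bit 9: prefix='100' (no match yet)
Bit 10: prefix='1001' -> emit 'd', reset
Bit 11: prefix='1' (no match yet)
Bit 12: prefix='10' (no match yet)
Bit 13: prefix='100' (no match yet)
Bit 14: prefix='1001' -> emit 'd', reset
Bit 15: prefix='1' (no match yet)
Bit 16: prefix='10' (no match yet)
Bit 17: prefix='101' -> emit 'k', reset
Bit 18: prefix='1' (no match yet)
Bit 19: prefix='10' (no match yet)
Bit 20: prefix='100' (no match yet)
Bit 21: prefix='1000' -> emit 'j', reset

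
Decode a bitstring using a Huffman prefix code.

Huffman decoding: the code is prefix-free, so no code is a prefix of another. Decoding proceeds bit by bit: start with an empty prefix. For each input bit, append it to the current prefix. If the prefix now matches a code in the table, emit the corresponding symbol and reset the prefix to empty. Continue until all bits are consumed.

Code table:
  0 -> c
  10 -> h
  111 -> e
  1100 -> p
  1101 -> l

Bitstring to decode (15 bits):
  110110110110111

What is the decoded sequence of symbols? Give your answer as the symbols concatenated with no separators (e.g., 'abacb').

Answer: lhlhe

Derivation:
Bit 0: prefix='1' (no match yet)
Bit 1: prefix='11' (no match yet)
Bit 2: prefix='110' (no match yet)
Bit 3: prefix='1101' -> emit 'l', reset
Bit 4: prefix='1' (no match yet)
Bit 5: prefix='10' -> emit 'h', reset
Bit 6: prefix='1' (no match yet)
Bit 7: prefix='11' (no match yet)
Bit 8: prefix='110' (no match yet)
Bit 9: prefix='1101' -> emit 'l', reset
Bit 10: prefix='1' (no match yet)
Bit 11: prefix='10' -> emit 'h', reset
Bit 12: prefix='1' (no match yet)
Bit 13: prefix='11' (no match yet)
Bit 14: prefix='111' -> emit 'e', reset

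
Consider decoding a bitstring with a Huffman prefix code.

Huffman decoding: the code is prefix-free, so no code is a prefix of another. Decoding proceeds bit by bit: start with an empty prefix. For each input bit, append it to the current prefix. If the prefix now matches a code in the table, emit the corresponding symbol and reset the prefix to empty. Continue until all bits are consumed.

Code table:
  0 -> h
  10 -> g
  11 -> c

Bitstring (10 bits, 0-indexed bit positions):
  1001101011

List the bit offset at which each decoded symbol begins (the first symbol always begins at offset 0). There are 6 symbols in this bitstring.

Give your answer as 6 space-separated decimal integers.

Bit 0: prefix='1' (no match yet)
Bit 1: prefix='10' -> emit 'g', reset
Bit 2: prefix='0' -> emit 'h', reset
Bit 3: prefix='1' (no match yet)
Bit 4: prefix='11' -> emit 'c', reset
Bit 5: prefix='0' -> emit 'h', reset
Bit 6: prefix='1' (no match yet)
Bit 7: prefix='10' -> emit 'g', reset
Bit 8: prefix='1' (no match yet)
Bit 9: prefix='11' -> emit 'c', reset

Answer: 0 2 3 5 6 8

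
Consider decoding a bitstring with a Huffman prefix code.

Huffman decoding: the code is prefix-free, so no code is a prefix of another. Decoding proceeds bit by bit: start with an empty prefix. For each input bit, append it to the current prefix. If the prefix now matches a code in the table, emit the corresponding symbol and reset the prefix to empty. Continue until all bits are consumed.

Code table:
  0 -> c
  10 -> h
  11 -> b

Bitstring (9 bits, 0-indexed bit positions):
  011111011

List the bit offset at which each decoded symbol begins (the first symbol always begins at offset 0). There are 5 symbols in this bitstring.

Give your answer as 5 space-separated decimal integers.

Answer: 0 1 3 5 7

Derivation:
Bit 0: prefix='0' -> emit 'c', reset
Bit 1: prefix='1' (no match yet)
Bit 2: prefix='11' -> emit 'b', reset
Bit 3: prefix='1' (no match yet)
Bit 4: prefix='11' -> emit 'b', reset
Bit 5: prefix='1' (no match yet)
Bit 6: prefix='10' -> emit 'h', reset
Bit 7: prefix='1' (no match yet)
Bit 8: prefix='11' -> emit 'b', reset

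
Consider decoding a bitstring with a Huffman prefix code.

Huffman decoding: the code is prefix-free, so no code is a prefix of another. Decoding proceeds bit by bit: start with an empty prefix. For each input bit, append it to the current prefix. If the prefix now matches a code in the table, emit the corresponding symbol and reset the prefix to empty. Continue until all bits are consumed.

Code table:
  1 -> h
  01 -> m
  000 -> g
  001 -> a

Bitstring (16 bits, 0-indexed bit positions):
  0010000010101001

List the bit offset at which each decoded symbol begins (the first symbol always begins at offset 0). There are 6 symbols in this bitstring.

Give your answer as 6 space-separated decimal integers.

Bit 0: prefix='0' (no match yet)
Bit 1: prefix='00' (no match yet)
Bit 2: prefix='001' -> emit 'a', reset
Bit 3: prefix='0' (no match yet)
Bit 4: prefix='00' (no match yet)
Bit 5: prefix='000' -> emit 'g', reset
Bit 6: prefix='0' (no match yet)
Bit 7: prefix='00' (no match yet)
Bit 8: prefix='001' -> emit 'a', reset
Bit 9: prefix='0' (no match yet)
Bit 10: prefix='01' -> emit 'm', reset
Bit 11: prefix='0' (no match yet)
Bit 12: prefix='01' -> emit 'm', reset
Bit 13: prefix='0' (no match yet)
Bit 14: prefix='00' (no match yet)
Bit 15: prefix='001' -> emit 'a', reset

Answer: 0 3 6 9 11 13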